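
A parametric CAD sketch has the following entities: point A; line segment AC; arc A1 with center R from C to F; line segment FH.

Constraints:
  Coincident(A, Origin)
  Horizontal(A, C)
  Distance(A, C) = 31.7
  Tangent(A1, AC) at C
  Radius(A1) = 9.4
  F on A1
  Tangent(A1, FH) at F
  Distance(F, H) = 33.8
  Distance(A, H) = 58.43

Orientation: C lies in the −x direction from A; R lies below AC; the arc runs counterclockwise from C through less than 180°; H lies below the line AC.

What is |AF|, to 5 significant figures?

42.291

A is at the origin; AC is horizontal with |AC| = 31.7 and C on the −x side, so C = (-31.700, 0.0000). Since A1 is tangent to AC there, RC ⟂ AC, so R = C + (0, -9.4) = (-31.700, -9.4000). Since RF ⟂ FH (tangency), |RH| = √(9.4² + 33.8²) = 35.083 regardless of where F sits on A1. So H lies on both circle(A, 58.43) and circle(R, 35.083); the below-AC intersection is H = (-38.699, -43.778). F is the foot of the tangent from H: F = (-41.077, -10.061).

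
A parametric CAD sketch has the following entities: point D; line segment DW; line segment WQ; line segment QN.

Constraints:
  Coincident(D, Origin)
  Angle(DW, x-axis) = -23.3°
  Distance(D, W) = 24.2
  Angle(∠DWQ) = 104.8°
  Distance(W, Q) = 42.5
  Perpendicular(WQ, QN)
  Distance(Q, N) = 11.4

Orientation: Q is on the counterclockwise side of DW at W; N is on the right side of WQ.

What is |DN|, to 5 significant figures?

59.839

D is at the origin; DW runs at -23.3° with length 24.2, so W = 24.2·(cos -23.3°, sin -23.3°) = (22.226, -9.5722). ∠DWQ = 104.8°, so WQ runs at -23.3° + (180° − 104.8°) = 51.900° from the x-axis; with |WQ| = 42.5, Q = W + 42.5·(cos 51.900°, sin 51.900°) = (48.450, 23.873). The perpendicularity gives QN at right angles to WQ; with |QN| = 11.4 on the right of WQ, N = Q + 11.4·(0.78694, -0.61704) = (57.421, 16.838). Then |DN| = |N − D| = 59.839.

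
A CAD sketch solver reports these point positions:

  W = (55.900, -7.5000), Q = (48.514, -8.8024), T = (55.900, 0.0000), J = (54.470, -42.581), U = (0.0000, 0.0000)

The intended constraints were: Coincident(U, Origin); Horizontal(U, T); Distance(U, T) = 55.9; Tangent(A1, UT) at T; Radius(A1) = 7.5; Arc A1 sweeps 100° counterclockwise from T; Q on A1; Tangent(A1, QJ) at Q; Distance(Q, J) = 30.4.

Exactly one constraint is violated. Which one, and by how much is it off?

Distance(Q, J) = 30.4 — off by 3.90.

U = (0.00, 0.00) ✓; U.y = 0.00, T.y = 0.00 ✓; |UT| = 55.90 ✓; ∠(WT, TU) = 90.00° ✓; |WT| = 7.500 ✓; bearing(W→Q) − bearing(W→T) = 100.0° ✓; |WQ| = 7.500 ✓; ∠(WQ, QJ) = 90.00° ✓; |QJ| = 34.30 ✗.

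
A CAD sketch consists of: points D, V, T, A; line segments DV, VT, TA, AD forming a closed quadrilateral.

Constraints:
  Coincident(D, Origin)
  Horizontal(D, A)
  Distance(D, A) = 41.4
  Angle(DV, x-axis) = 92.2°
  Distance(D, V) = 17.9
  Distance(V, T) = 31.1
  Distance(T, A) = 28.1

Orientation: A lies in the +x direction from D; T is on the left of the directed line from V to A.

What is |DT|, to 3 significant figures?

38.9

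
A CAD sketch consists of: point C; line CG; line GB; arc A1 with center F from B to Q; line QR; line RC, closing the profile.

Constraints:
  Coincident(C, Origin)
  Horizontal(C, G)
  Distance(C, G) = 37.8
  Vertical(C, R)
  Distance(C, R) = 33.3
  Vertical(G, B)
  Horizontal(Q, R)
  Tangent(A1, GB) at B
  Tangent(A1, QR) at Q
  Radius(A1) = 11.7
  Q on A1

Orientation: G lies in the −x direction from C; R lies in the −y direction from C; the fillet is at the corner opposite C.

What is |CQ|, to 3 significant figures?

42.3

C is at the origin; C and G share the same y with |CG| = 37.8 and G on the −x side, so G = (-37.8, 0.00). CR is vertical with |CR| = 33.3 and R on the −y side, so R = (0.00, -33.3). The virtual corner opposite C is at (-37.8, -33.3). The tangent condition forces FB to be normal to GB and A1 meets QR tangentially, so FQ is at right angles to QR, with radius 11.7, so the center F sits 11.7 in from both sides at F = (-26.1, -21.6). That places the tangent points at B = (-37.8, -21.6) on GB and Q = (-26.1, -33.3) on QR. Then |CQ| = |Q − C| = 42.3.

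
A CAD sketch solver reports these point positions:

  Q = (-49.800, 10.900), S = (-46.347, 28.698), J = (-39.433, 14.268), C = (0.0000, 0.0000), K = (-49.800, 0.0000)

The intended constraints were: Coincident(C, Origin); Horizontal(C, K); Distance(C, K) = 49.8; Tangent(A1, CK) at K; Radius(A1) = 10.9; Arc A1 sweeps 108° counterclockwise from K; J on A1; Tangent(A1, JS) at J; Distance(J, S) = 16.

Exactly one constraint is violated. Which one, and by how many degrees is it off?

Tangent(A1, JS) at J — off by 7.60°.

C = (0.00, 0.00) ✓; C.y = 0.00, K.y = 0.00 ✓; |CK| = 49.80 ✓; ∠(QK, KC) = 90.00° ✓; |QK| = 10.90 ✓; bearing(Q→J) − bearing(Q→K) = 108.0° ✓; |QJ| = 10.90 ✓; ∠(QJ, JS) = 82.40° ✗; |JS| = 16.00 ✓.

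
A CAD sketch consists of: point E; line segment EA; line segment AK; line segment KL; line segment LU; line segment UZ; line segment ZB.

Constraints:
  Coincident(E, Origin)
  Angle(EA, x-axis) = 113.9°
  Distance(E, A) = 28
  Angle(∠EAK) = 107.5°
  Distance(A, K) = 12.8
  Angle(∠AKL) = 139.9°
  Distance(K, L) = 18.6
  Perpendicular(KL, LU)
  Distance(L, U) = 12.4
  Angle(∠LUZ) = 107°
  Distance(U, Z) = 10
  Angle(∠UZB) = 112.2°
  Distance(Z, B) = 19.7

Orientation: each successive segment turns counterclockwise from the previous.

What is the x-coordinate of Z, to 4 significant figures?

-19.17

The perpendicularity gives LU at right angles to KL, so LU runs at -43.50°; with |LU| = 12.4, U = (-27.87, 2.145). ∠LUZ = 107.0° gives UZ at 29.50° from the x-axis; with |UZ| = 10.0, Z = (-19.17, 7.069). So Z.x = -19.17.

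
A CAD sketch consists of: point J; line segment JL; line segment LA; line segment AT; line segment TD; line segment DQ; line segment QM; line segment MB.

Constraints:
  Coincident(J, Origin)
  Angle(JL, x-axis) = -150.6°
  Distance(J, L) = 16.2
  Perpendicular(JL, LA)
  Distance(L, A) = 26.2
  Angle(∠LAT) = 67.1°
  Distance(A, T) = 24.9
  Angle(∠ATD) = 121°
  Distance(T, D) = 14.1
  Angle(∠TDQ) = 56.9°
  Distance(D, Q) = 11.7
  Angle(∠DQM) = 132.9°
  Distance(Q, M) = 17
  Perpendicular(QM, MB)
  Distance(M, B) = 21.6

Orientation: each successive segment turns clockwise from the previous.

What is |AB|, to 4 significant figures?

29.93

J is at the origin; JL runs at -150.6° with length 16.2, so L = (-14.11, -7.953). JL is perpendicular to LA, so LA runs at 119.4°; with |LA| = 26.2, A = (-26.98, 14.87). ∠LAT = 67.1° gives AT at 6.500° from the x-axis; with |AT| = 24.9, T = (-2.235, 17.69). ∠ATD = 121.0° gives TD at -52.50° from the x-axis; with |TD| = 14.1, D = (6.348, 6.506). ∠TDQ = 56.9° gives DQ at -175.6° from the x-axis; with |DQ| = 11.7, Q = (-5.317, 5.608). ∠DQM = 132.9° gives QM at 137.3° from the x-axis; with |QM| = 17.0, M = (-17.81, 17.14). QM is perpendicular to MB, so MB runs at 47.30°; with |MB| = 21.6, B = (-3.163, 33.01). Then |AB| = |B − A| = 29.93.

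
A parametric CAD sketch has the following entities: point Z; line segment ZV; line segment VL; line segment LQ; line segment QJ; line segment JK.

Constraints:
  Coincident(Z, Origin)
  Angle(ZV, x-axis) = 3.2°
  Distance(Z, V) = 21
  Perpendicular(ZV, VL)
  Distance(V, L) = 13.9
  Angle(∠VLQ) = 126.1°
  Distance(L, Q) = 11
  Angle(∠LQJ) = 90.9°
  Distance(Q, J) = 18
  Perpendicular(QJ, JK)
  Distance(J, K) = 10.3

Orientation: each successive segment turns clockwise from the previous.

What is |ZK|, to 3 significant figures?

9.51

Z is at the origin; ZV runs at 3.2° with length 21.0, so V = (21.0, 1.17). ZV ⟂ VL, so VL runs at -86.8°; with |VL| = 13.9, L = (21.7, -12.7). ∠VLQ = 126.1° gives LQ at -141° from the x-axis; with |LQ| = 11.0, Q = (13.2, -19.7). ∠LQJ = 90.9° gives QJ at 130° from the x-axis; with |QJ| = 18.0, J = (1.61, -5.92). QJ ⟂ JK, so JK runs at 40.2°; with |JK| = 10.3, K = (9.48, 0.723). Then |ZK| = |K − Z| = 9.51.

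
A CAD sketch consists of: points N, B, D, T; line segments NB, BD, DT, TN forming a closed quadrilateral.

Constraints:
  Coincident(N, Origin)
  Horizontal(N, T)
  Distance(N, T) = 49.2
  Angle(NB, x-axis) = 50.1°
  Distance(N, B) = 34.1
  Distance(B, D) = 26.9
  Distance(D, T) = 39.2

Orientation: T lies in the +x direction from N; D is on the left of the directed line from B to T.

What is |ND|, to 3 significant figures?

59.9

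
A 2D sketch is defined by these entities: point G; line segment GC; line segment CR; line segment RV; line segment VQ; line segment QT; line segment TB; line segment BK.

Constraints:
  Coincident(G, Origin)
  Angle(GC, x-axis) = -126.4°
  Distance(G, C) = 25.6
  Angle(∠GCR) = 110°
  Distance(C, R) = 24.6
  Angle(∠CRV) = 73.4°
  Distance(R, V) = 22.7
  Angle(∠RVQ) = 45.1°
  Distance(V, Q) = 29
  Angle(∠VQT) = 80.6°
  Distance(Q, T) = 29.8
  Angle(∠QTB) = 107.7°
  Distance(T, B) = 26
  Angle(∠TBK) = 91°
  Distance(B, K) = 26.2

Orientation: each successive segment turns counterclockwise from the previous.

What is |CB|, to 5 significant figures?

48.569

G is at the origin; GC runs at -126.4° with length 25.6, so C = (-15.192, -20.605). ∠GCR = 110.0° gives CR at -56.400° from the x-axis; with |CR| = 24.6, R = (-1.5781, -41.095). ∠CRV = 73.4° gives RV at 50.200° from the x-axis; with |RV| = 22.7, V = (12.952, -23.655). ∠RVQ = 45.1° gives VQ at -174.90° from the x-axis; with |VQ| = 29.0, Q = (-15.933, -26.233). ∠VQT = 80.6° gives QT at -75.500° from the x-axis; with |QT| = 29.8, T = (-8.4715, -55.084). ∠QTB = 107.7° gives TB at -3.2000° from the x-axis; with |TB| = 26.0, B = (17.488, -56.535). Then |CB| = |B − C| = 48.569.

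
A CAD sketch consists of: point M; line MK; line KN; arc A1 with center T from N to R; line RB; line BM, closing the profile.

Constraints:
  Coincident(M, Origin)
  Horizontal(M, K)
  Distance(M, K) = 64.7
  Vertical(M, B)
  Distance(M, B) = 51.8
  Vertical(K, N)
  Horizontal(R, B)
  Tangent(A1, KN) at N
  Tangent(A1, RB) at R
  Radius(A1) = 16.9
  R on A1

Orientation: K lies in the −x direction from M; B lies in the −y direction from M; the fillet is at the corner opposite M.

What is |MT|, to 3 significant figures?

59.2

M is at the origin; MK is horizontal with |MK| = 64.7 and K on the −x side, so K = (-64.7, 0.00). M and B share the same x with |MB| = 51.8 and B on the −y side, so B = (0.00, -51.8). The virtual corner opposite M is at (-64.7, -51.8). Since A1 is tangent to KN there, TN ⟂ KN and tangency of A1 to RB means the radius TR is perpendicular to RB, with radius 16.9, so the center T sits 16.9 in from both sides at T = (-47.8, -34.9). Then |MT| = |T − M| = 59.2.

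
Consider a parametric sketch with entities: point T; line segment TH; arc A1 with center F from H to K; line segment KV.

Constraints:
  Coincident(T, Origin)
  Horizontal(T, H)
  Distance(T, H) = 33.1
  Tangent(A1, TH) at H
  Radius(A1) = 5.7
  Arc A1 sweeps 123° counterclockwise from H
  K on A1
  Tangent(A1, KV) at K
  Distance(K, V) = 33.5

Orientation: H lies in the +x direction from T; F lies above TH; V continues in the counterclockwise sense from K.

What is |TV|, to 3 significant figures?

41.8

T is at the origin; TH is horizontal with |TH| = 33.1 and H on the +x side, so H = (33.1, 0.00). A1 meets TH tangentially, so FH is at right angles to TH, so F = H + (0, 5.7) = (33.1, 5.70). On A1, H sits at bearing -90° from F; a 123° counterclockwise sweep puts K at bearing 33°, so K = F + 5.7·(cos 33°, sin 33°) = (37.9, 8.80). The tangent condition forces FK to be normal to KV, so KV runs along (−sin 33°, cos 33°); with |KV| = 33.5, V = (19.6, 36.9). Then |TV| = |V − T| = 41.8.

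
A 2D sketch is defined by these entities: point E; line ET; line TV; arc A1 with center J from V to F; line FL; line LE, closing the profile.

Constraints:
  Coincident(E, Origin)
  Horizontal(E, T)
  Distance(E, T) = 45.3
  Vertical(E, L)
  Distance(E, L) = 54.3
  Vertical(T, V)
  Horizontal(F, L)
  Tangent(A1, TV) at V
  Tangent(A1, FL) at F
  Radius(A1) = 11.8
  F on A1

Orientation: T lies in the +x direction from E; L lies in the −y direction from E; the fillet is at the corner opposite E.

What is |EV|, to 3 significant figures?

62.1

The virtual corner opposite E is at (45.3, -54.3). Tangency of A1 to TV means the radius JV is perpendicular to TV and since A1 is tangent to FL there, JF ⟂ FL, with radius 11.8, so the center J sits 11.8 in from both sides at J = (33.5, -42.5). That places the tangent points at V = (45.3, -42.5) on TV and F = (33.5, -54.3) on FL. Then |EV| = |V − E| = 62.1.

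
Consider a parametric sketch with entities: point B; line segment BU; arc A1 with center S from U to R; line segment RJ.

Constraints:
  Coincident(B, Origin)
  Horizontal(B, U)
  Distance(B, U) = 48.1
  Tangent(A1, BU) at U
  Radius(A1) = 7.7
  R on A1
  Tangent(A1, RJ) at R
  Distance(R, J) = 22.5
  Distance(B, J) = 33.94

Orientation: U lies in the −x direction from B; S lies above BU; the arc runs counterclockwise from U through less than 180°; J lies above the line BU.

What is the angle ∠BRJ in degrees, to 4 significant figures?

52.98°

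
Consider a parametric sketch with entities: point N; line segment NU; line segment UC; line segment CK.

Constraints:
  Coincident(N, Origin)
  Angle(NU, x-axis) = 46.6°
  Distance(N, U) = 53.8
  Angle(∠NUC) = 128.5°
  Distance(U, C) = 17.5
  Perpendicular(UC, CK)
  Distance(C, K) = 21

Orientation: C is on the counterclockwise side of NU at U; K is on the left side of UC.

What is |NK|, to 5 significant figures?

55.186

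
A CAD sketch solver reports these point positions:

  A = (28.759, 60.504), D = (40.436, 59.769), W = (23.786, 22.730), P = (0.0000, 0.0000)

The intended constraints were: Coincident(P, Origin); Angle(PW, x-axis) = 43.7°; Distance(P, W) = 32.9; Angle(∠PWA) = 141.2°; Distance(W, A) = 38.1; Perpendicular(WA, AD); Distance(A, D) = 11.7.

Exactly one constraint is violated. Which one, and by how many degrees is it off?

Perpendicular(WA, AD) — off by 3.90°.

P = (0.00, 0.00) ✓; PW at 43.70° ✓; |PW| = 32.90 ✓; ∠PWA = 141.2° ✓; |WA| = 38.10 ✓; ∠(WA, AD) = 86.10° ✗; |AD| = 11.70 ✓.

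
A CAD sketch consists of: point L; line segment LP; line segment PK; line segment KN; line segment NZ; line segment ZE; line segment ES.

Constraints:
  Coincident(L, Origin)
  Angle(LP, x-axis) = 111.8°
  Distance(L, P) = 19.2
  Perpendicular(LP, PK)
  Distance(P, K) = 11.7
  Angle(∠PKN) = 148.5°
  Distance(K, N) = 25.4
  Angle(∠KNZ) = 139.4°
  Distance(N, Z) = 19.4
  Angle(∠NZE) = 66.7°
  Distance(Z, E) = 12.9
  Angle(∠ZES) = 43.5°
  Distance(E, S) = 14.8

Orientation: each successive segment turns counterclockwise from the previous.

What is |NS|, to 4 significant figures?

9.411

L is at the origin; LP runs at 111.8° with length 19.2, so P = (-7.130, 17.83). LP ⟂ PK, so PK runs at -158.2°; with |PK| = 11.7, K = (-17.99, 13.48). ∠PKN = 148.5° gives KN at -126.7° from the x-axis; with |KN| = 25.4, N = (-33.17, -6.883). ∠KNZ = 139.4° gives NZ at -86.10° from the x-axis; with |NZ| = 19.4, Z = (-31.85, -26.24). ∠NZE = 66.7° gives ZE at 27.20° from the x-axis; with |ZE| = 12.9, E = (-20.38, -20.34). ∠ZES = 43.5° gives ES at 163.7° from the x-axis; with |ES| = 14.8, S = (-34.59, -16.19). Then |NS| = |S − N| = 9.411.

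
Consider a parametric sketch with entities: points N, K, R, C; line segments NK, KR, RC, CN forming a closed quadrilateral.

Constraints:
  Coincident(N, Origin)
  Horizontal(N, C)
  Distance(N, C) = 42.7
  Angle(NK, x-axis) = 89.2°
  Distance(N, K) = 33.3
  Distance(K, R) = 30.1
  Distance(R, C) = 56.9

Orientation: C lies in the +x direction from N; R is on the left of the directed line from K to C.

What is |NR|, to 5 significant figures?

58.061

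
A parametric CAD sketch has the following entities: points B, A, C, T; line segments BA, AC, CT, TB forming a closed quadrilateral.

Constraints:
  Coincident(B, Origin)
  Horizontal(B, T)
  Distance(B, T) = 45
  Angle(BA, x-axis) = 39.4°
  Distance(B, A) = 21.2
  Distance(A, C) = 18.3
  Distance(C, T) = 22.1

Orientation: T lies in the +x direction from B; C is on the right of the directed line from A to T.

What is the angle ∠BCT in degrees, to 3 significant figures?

162°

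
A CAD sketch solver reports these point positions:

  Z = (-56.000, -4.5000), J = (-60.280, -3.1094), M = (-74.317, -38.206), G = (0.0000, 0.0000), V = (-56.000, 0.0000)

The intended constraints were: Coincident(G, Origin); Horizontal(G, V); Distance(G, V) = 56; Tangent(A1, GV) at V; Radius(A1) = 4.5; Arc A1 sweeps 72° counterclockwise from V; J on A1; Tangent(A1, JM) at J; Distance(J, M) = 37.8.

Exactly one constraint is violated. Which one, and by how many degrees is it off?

Tangent(A1, JM) at J — off by 3.80°.

G = (0.00, 0.00) ✓; G.y = 0.00, V.y = 0.00 ✓; |GV| = 56.00 ✓; ∠(ZV, VG) = 90.00° ✓; |ZV| = 4.500 ✓; bearing(Z→J) − bearing(Z→V) = 72.00° ✓; |ZJ| = 4.500 ✓; ∠(ZJ, JM) = 93.80° ✗; |JM| = 37.80 ✓.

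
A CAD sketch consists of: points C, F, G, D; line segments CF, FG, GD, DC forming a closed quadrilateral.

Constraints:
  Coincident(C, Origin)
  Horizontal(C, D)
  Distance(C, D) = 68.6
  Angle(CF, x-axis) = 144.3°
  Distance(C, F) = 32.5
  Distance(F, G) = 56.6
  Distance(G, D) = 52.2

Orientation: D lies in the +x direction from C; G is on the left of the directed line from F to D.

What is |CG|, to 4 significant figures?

43.72

C is at the origin; CD is horizontal with |CD| = 68.6 and D in +x, so D = (68.6, 0). CF runs at 144.3° with |CF| = 32.5, so F = (-26.39, 18.97). G is determined by |FG| = 56.6 and |GD| = 52.2 together: it lies at the intersection of circle(F, 56.6) and circle(D, 52.2). With |FD| = 96.87, the foot of the radical line on FD is 50.90 from F and the perpendicular offset is √(56.6² − 50.90²) = 24.74. Taking the left-of-FD solution: G = (28.37, 33.26).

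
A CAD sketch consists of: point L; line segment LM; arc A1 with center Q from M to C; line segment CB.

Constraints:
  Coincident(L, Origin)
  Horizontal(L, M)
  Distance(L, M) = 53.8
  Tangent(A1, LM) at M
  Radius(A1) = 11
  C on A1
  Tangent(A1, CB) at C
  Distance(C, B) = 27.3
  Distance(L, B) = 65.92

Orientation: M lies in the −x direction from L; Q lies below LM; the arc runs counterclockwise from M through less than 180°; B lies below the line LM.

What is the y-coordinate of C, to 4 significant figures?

-15.69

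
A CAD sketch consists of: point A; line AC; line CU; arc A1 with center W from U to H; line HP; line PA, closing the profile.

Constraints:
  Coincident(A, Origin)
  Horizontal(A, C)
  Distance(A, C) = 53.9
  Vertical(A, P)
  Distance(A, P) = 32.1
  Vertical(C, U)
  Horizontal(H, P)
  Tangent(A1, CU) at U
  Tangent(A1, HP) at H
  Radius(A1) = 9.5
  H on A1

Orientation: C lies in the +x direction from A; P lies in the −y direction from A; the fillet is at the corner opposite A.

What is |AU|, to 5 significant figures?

58.446

A is at the origin; A and C share the same y with |AC| = 53.9 and C on the +x side, so C = (53.900, 0.0000). A and P share the same x with |AP| = 32.1 and P on the −y side, so P = (0.0000, -32.100). The virtual corner opposite A is at (53.900, -32.100). The tangent condition forces WU to be normal to CU and since A1 is tangent to HP there, WH ⟂ HP, with radius 9.5, so the center W sits 9.5 in from both sides at W = (44.400, -22.600). That places the tangent points at U = (53.900, -22.600) on CU and H = (44.400, -32.100) on HP. Then |AU| = |U − A| = 58.446.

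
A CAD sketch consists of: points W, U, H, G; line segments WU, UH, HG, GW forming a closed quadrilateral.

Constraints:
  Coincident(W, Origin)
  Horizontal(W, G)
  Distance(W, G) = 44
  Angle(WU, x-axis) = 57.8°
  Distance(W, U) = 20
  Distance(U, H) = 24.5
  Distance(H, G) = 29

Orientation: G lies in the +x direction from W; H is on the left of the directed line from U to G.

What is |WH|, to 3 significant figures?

42.6

W is at the origin; WG is horizontal with |WG| = 44.0 and G in +x, so G = (44.0, 0). WU runs at 57.8° with |WU| = 20.0, so U = (10.7, 16.9). H is determined by |UH| = 24.5 and |HG| = 29.0 together: it lies at the intersection of circle(U, 24.5) and circle(G, 29.0). With |UG| = 37.4, the foot of the radical line on UG is 15.5 from U and the perpendicular offset is √(24.5² − 15.5²) = 19.0. Taking the left-of-UG solution: H = (33.1, 26.9).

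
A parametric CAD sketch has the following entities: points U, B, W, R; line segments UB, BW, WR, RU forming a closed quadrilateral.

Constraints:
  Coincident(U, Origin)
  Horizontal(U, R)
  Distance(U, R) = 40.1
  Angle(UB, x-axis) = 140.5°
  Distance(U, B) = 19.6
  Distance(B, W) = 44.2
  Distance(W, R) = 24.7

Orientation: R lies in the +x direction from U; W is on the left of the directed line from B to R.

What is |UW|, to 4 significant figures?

35.46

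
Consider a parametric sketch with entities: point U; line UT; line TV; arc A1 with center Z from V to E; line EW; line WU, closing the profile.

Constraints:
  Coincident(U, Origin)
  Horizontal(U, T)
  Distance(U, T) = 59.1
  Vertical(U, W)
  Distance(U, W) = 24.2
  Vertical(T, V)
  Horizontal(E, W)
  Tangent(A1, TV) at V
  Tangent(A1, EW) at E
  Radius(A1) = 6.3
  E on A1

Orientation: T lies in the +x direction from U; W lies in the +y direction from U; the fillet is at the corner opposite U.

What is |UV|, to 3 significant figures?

61.8

U is at the origin; UT is horizontal with |UT| = 59.1 and T on the +x side, so T = (59.1, 0.00). UW is vertical with |UW| = 24.2 and W on the +y side, so W = (0.00, 24.2). The virtual corner opposite U is at (59.1, 24.2). A1 meets TV tangentially, so ZV is at right angles to TV and since A1 is tangent to EW there, ZE ⟂ EW, with radius 6.3, so the center Z sits 6.3 in from both sides at Z = (52.8, 17.9). That places the tangent points at V = (59.1, 17.9) on TV and E = (52.8, 24.2) on EW. Then |UV| = |V − U| = 61.8.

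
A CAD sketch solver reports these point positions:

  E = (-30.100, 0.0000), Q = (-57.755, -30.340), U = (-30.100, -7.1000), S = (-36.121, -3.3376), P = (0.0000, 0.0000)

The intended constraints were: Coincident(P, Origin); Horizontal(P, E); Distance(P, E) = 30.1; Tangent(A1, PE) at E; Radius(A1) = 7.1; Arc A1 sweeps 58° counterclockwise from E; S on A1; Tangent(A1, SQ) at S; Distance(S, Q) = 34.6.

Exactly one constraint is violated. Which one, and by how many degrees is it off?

Tangent(A1, SQ) at S — off by 6.70°.

P = (0.00, 0.00) ✓; P.y = 0.00, E.y = 0.00 ✓; |PE| = 30.10 ✓; ∠(UE, EP) = 90.00° ✓; |UE| = 7.100 ✓; bearing(U→S) − bearing(U→E) = 58.00° ✓; |US| = 7.100 ✓; ∠(US, SQ) = 96.70° ✗; |SQ| = 34.60 ✓.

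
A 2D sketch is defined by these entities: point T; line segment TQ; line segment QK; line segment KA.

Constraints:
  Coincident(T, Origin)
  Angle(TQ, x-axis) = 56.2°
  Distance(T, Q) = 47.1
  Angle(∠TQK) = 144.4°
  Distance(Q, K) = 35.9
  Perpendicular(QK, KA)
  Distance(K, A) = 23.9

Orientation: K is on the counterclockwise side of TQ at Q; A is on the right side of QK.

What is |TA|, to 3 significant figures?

90.2

T is at the origin; TQ runs at 56.2° with length 47.1, so Q = 47.1·(cos 56.2°, sin 56.2°) = (26.2, 39.1). ∠TQK = 144.4°, so QK runs at 56.2° + (180° − 144.4°) = 91.8° from the x-axis; with |QK| = 35.9, K = Q + 35.9·(cos 91.8°, sin 91.8°) = (25.1, 75.0). QK is perpendicular to KA; with |KA| = 23.9 on the right of QK, A = K + 23.9·(1.00, 0.0314) = (49.0, 75.8). Then |TA| = |A − T| = 90.2.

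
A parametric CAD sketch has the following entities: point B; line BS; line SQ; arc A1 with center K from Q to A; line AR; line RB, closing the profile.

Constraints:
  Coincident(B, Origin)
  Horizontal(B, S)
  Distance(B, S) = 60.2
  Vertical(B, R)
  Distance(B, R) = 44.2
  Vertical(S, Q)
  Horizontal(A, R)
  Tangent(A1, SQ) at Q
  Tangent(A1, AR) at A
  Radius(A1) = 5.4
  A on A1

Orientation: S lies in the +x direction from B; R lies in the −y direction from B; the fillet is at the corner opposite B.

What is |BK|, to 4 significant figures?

67.15

B is at the origin; B and S share the same y with |BS| = 60.2 and S on the +x side, so S = (60.20, 0.000). B and R share the same x with |BR| = 44.2 and R on the −y side, so R = (0.000, -44.20). The virtual corner opposite B is at (60.20, -44.20). Tangency of A1 to SQ means the radius KQ is perpendicular to SQ and since A1 is tangent to AR there, KA ⟂ AR, with radius 5.4, so the center K sits 5.4 in from both sides at K = (54.80, -38.80). Then |BK| = |K − B| = 67.15.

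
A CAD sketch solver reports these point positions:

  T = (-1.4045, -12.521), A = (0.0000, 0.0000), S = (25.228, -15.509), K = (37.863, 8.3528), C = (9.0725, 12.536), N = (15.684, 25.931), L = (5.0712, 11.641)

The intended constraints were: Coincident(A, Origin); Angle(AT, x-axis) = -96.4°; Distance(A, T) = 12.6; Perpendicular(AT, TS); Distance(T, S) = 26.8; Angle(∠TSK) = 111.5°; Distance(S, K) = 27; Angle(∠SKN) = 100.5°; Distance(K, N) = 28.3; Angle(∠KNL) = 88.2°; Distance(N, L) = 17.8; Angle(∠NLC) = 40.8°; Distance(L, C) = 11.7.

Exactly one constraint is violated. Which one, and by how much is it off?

Distance(L, C) = 11.7 — off by 7.60.

A = (0.00, 0.00) ✓; AT at -96.40° ✓; |AT| = 12.60 ✓; ∠(AT, TS) = 90.00° ✓; |TS| = 26.80 ✓; ∠TSK = 111.5° ✓; |SK| = 27.00 ✓; ∠SKN = 100.5° ✓; |KN| = 28.30 ✓; ∠KNL = 88.20° ✓; |NL| = 17.80 ✓; ∠NLC = 40.79° ✓; |LC| = 4.100 ✗.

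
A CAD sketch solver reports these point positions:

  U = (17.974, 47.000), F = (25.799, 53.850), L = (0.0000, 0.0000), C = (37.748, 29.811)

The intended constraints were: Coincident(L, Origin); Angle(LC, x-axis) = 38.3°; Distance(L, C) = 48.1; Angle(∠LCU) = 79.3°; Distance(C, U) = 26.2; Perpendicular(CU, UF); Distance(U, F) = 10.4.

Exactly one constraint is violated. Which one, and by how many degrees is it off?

Perpendicular(CU, UF) — off by 7.80°.

L = (0.00, 0.00) ✓; LC at 38.30° ✓; |LC| = 48.10 ✓; ∠LCU = 79.30° ✓; |CU| = 26.20 ✓; ∠(CU, UF) = 97.80° ✗; |UF| = 10.40 ✓.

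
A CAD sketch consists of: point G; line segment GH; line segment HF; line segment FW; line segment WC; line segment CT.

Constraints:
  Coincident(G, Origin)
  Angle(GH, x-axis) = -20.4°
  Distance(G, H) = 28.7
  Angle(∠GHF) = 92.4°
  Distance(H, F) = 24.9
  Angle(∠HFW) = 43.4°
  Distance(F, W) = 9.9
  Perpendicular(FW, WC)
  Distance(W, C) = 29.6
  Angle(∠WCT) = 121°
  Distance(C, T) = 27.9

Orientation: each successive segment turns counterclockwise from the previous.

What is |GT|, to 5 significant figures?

70.514

G is at the origin; GH runs at -20.4° with length 28.7, so H = (26.900, -10.004). ∠GHF = 92.4° gives HF at 67.200° from the x-axis; with |HF| = 24.9, F = (36.549, 12.950). ∠HFW = 43.4° gives FW at -156.20° from the x-axis; with |FW| = 9.9, W = (27.491, 8.9553). The perpendicularity gives WC at right angles to FW, so WC runs at -66.200°; with |WC| = 29.6, C = (39.436, -18.128). ∠WCT = 121.0° gives CT at -7.2000° from the x-axis; with |CT| = 27.9, T = (67.116, -21.624). Then |GT| = |T − G| = 70.514.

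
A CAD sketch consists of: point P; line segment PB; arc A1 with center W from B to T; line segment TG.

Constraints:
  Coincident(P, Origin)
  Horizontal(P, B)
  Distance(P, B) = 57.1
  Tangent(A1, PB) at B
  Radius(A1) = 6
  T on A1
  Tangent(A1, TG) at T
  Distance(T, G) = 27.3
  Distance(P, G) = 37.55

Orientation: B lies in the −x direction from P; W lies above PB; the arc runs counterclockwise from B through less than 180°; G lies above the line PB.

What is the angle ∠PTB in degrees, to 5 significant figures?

158.39°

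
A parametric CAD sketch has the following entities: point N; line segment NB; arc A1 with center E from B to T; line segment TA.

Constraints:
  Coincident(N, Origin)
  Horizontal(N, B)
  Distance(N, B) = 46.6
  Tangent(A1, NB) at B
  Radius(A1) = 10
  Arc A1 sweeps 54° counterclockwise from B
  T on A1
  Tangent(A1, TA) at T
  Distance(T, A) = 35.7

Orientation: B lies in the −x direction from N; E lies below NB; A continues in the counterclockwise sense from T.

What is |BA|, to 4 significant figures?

43.98

N is at the origin; NB is horizontal with |NB| = 46.6 and B on the −x side, so B = (-46.60, 0.000). A1 meets NB tangentially, so EB is at right angles to NB, so E = B + (0, -10) = (-46.60, -10.00). On A1, B sits at bearing 90° from E; a 54° counterclockwise sweep puts T at bearing 144°, so T = E + 10.0·(cos 144°, sin 144°) = (-54.69, -4.122). The tangent condition forces ET to be normal to TA, so TA runs along (−sin 144°, cos 144°); with |TA| = 35.7, A = (-75.67, -33.00). Then |BA| = |A − B| = 43.98.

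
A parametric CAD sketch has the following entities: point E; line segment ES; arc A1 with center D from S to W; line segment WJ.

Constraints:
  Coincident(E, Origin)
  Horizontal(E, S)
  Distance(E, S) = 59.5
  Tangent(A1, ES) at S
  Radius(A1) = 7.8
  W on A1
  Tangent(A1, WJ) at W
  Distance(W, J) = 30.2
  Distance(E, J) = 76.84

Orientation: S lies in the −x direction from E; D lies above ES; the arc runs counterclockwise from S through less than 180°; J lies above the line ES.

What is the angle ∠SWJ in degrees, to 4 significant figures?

121.1°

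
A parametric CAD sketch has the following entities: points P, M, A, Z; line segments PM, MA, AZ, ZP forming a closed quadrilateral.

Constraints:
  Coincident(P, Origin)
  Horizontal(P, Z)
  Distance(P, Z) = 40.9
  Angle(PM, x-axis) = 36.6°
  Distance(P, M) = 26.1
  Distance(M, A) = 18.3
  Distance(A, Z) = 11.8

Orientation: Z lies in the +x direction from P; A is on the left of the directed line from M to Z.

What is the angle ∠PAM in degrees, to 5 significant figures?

29.108°

Checks: PM at 36.60° ✓; |MA| = 18.30 ✓; |AZ| = 11.80 ✓.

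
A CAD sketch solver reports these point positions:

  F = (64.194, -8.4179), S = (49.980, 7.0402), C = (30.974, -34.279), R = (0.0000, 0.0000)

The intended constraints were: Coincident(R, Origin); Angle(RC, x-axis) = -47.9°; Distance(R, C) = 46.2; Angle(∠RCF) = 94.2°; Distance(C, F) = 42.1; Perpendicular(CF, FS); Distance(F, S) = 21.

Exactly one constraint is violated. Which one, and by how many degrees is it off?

Perpendicular(CF, FS) — off by 4.70°.

R = (0.00, 0.00) ✓; RC at -47.90° ✓; |RC| = 46.20 ✓; ∠RCF = 94.20° ✓; |CF| = 42.10 ✓; ∠(CF, FS) = 94.70° ✗; |FS| = 21.00 ✓.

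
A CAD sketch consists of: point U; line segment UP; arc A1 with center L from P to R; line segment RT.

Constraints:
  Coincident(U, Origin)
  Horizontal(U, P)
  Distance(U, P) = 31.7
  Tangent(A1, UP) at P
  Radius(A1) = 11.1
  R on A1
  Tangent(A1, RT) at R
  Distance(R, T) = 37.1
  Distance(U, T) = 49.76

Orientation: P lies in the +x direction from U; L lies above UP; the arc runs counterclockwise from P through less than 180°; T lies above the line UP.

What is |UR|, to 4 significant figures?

44.18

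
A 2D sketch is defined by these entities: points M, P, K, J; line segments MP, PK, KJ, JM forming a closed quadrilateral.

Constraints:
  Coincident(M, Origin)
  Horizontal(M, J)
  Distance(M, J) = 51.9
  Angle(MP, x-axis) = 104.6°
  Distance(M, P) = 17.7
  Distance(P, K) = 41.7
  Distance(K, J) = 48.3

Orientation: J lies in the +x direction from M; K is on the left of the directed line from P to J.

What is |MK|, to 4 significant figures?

51.20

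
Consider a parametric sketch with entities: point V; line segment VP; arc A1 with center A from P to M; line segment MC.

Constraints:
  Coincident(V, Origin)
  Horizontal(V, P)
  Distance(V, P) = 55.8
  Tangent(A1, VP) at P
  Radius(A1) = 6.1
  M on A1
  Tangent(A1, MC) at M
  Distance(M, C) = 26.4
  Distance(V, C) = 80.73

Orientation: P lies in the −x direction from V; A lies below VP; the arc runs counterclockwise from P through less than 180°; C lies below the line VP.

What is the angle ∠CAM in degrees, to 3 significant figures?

77.0°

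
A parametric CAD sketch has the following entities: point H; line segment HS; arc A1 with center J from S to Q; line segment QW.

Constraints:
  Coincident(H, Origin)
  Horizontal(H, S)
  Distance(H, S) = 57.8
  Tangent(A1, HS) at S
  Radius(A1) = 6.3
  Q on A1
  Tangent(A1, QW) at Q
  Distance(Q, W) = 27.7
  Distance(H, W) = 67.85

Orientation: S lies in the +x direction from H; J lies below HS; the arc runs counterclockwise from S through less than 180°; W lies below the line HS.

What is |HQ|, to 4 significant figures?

52.27

Checks: |JQ| = 6.300 ✓; ∠(JQ, QW) = 90.00° ✓; |QW| = 27.70 ✓; |HW| = 67.85 ✓.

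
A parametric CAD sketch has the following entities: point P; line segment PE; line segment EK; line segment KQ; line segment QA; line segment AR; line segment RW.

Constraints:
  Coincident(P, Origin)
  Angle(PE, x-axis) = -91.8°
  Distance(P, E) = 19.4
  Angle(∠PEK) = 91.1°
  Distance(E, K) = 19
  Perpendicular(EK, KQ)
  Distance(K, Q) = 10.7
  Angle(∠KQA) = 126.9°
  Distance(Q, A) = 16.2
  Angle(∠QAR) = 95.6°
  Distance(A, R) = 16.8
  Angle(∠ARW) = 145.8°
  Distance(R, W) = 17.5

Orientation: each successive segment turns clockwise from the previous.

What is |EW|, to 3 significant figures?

12.1

P is at the origin; PE runs at -91.8° with length 19.4, so E = (-0.609, -19.4). ∠PEK = 91.1° gives EK at 179° from the x-axis; with |EK| = 19.0, K = (-19.6, -19.2). EK is perpendicular to KQ, so KQ runs at 89.3°; with |KQ| = 10.7, Q = (-19.5, -8.46). ∠KQA = 126.9° gives QA at 36.2° from the x-axis; with |QA| = 16.2, A = (-6.40, 1.11). ∠QAR = 95.6° gives AR at -48.2° from the x-axis; with |AR| = 16.8, R = (4.79, -11.4). ∠ARW = 145.8° gives RW at -82.4° from the x-axis; with |RW| = 17.5, W = (7.11, -28.8). Then |EW| = |W − E| = 12.1.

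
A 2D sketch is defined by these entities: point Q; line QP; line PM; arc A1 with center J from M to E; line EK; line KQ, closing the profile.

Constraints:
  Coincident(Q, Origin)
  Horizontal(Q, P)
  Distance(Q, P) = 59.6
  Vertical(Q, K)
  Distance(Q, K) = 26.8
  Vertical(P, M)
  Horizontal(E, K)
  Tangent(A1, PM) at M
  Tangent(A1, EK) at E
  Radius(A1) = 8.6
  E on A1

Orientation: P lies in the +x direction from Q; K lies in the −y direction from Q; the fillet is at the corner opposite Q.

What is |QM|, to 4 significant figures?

62.32

The virtual corner opposite Q is at (59.60, -26.80). Since A1 is tangent to PM there, JM ⟂ PM and since A1 is tangent to EK there, JE ⟂ EK, with radius 8.6, so the center J sits 8.6 in from both sides at J = (51.00, -18.20). That places the tangent points at M = (59.60, -18.20) on PM and E = (51.00, -26.80) on EK. Then |QM| = |M − Q| = 62.32.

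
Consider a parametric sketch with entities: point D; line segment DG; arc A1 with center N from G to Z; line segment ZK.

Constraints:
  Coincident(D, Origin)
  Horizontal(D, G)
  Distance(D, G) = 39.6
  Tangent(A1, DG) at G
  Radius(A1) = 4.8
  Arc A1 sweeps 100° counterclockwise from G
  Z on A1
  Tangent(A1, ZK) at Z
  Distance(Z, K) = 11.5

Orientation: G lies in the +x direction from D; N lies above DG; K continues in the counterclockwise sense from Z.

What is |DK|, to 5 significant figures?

45.601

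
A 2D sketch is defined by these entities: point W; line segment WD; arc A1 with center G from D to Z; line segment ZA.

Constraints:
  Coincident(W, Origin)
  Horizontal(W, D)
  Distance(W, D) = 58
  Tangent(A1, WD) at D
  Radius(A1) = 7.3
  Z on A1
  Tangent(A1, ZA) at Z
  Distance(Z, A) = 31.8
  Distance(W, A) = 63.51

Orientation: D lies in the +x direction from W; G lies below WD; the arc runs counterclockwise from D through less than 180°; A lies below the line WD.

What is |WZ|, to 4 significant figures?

51.21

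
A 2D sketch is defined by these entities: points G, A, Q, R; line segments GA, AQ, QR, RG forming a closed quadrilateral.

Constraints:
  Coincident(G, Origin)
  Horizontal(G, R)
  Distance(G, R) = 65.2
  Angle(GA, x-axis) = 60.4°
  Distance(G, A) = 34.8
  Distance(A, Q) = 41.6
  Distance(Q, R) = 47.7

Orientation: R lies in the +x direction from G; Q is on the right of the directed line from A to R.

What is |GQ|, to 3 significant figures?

22.0

Checks: |AQ| = 41.60 ✓; |QR| = 47.70 ✓.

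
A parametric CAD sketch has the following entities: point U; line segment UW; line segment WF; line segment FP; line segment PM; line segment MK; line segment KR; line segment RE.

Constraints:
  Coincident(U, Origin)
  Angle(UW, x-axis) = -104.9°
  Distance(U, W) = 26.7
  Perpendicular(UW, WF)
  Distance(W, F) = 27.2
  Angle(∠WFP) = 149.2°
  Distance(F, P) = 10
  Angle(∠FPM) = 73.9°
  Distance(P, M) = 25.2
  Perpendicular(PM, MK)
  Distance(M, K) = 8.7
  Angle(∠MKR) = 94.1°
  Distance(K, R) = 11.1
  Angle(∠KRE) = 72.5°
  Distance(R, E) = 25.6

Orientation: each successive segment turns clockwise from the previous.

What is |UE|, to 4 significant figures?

31.85

∠MKR = 94.1° gives KR at -147.7° from the x-axis; with |KR| = 11.1, R = (-23.20, -13.34). ∠KRE = 72.5° gives RE at 104.8° from the x-axis; with |RE| = 25.6, E = (-29.74, 11.41). Then |UE| = |E − U| = 31.85.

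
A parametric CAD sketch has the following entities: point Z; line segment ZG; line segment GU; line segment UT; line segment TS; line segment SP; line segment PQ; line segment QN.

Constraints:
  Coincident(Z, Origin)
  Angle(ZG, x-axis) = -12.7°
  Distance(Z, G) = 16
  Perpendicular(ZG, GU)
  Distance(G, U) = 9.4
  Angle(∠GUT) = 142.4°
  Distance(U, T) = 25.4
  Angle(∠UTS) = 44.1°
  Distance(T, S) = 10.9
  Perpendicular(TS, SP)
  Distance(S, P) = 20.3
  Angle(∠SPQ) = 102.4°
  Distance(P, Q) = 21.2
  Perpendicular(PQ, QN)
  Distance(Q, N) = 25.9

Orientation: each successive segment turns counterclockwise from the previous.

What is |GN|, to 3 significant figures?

47.0

∠SPQ = 102.4° gives PQ at 58.4° from the x-axis; with |PQ| = 21.2, Q = (33.7, 29.8). PQ is perpendicular to QN, so QN runs at 148°; with |QN| = 25.9, N = (11.6, 43.3). Then |GN| = |N − G| = 47.0.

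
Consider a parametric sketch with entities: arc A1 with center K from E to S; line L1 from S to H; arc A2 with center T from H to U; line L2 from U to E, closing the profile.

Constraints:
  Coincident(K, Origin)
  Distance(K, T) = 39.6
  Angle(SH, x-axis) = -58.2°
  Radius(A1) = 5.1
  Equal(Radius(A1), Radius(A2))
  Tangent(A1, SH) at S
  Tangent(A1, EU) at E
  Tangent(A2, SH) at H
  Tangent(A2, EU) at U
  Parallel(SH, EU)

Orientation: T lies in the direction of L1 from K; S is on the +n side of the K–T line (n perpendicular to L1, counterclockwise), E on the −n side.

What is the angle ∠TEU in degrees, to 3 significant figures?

7.34°

The slot axis is L1's direction at -58.2°, so u = (cos -58.2°, sin -58.2°) = (0.527, -0.850) and n = (−sin -58.2°, cos -58.2°) = (0.850, 0.527). K is at the origin and T lies 39.6 along u from K, so T = 39.6·u = (20.9, -33.7). Tangency of A1 to both parallel lines with radius 5.1 puts S and E at K ± 5.1·n: S = (4.33, 2.69), E = (-4.33, -2.69). Equal radii place H and U the same way about T: H = T + 5.1·n = (25.2, -31.0), U = T − 5.1·n = (16.5, -36.3). Then cos ∠TEU = ET·EU / (|ET||EU|), giving 7.34°.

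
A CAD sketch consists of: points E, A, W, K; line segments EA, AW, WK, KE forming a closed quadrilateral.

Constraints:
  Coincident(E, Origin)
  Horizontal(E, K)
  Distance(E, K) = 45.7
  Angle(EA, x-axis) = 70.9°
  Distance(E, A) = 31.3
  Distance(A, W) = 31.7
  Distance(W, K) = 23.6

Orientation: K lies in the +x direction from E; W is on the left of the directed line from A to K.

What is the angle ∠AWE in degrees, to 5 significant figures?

40.948°

Checks: |AW| = 31.70 ✓; |WK| = 23.60 ✓.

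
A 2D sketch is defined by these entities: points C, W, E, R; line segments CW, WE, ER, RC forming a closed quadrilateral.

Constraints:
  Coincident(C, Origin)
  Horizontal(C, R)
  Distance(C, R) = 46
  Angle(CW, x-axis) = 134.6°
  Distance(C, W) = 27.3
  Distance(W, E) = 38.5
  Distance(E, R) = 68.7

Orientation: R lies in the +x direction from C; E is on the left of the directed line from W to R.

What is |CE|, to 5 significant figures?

52.112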